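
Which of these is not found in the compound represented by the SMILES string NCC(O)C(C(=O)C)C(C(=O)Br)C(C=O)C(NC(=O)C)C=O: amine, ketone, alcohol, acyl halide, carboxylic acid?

acyl halide: present (CH(COBr) — pendant –C(=O)X: carbonyl C bonded to C and halogen → acyl halide).
alcohol: present (CH(OH) — –OH on an sp³ carbon → alcohol (secondary)).
ketone: present (CH(COCH3) — pendant –COCH3: carbonyl C bonded to two carbons → ketone).
amine: present (H2NCH2 — –NH2 on an sp³ carbon with no adjacent C=O → amine).
carboxylic acid: absent. In CH(NHCOCH3), the carbonyl is bonded to nitrogen, not to –OH; that is an amide.

carboxylic acid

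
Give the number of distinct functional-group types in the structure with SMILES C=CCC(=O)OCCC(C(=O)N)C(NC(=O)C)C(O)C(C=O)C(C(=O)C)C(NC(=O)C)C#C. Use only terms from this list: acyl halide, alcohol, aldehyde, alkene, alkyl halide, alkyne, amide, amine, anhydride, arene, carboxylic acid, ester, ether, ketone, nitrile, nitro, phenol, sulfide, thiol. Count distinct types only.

7

C=C double bond → alkene.
–C(=O)–O–C with C on the carbonyl side → ester.
pendant –CONH2: carbonyl C bonded to C and N → amide.
pendant –NHC(=O)CH3: N bonded to a carbonyl → amide (not amine).
–OH on an sp³ carbon → alcohol (secondary).
pendant –CHO: carbonyl C bonded to C and H → aldehyde.
pendant –COCH3: carbonyl C bonded to two carbons → ketone.
pendant –NHC(=O)CH3: N bonded to a carbonyl → amide (not amine).
C≡C triple bond → alkyne.
Distinct types present: alcohol, aldehyde, alkene, alkyne, amide, ester, ketone.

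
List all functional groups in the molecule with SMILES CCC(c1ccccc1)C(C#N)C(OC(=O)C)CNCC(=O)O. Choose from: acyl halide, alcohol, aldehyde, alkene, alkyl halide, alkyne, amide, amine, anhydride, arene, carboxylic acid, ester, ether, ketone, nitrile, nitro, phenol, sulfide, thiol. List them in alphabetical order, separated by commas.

Working along the chain:
  CH(C6H5): pendant –C6H5: benzene ring → arene.
  CH(CN): pendant –C≡N: nitrile.
  CH(OCOCH3): pendant –OC(=O)CH3: an acyloxy group → ester.
  CH2NHCH2: C–N–C with sp³ carbons and no adjacent C=O → amine (secondary).
  COOH: –COOH: carbonyl C bonded to –OH and C → carboxylic acid (the –OH is not a separate alcohol).

amine, arene, carboxylic acid, ester, nitrile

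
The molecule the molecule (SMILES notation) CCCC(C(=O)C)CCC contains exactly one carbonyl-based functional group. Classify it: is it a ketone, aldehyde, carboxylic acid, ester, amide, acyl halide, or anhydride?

The carbonyl is in the CH(COCH3) segment: pendant –COCH3: carbonyl C bonded to two carbons → ketone.

ketone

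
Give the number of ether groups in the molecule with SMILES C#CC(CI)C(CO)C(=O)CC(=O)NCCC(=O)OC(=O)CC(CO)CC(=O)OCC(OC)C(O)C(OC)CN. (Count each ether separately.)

C≡C triple bond → alkyne.
pendant –CH2X: halogen on sp³ carbon → alkyl halide.
pendant –CH2OH on an sp³ backbone C → alcohol.
–C(=O)– with carbon on both sides → ketone.
–C(=O)–N– linkage → amide (the N is not an amine).
two acyl groups sharing one oxygen, –C(=O)–O–C(=O)– → anhydride.
pendant –CH2OH on an sp³ backbone C → alcohol.
–C(=O)–O–C with C on the carbonyl side → ester.
pendant –OCH3: C–O–C with sp³ C, no adjacent C=O → ether.
–OH on an sp³ carbon → alcohol (secondary).
pendant –OCH3: C–O–C with sp³ C, no adjacent C=O → ether.
–NH2 on an sp³ carbon with no adjacent C=O → amine.
Ether appears at: CH(OCH3), CH(OCH3) → 2.

2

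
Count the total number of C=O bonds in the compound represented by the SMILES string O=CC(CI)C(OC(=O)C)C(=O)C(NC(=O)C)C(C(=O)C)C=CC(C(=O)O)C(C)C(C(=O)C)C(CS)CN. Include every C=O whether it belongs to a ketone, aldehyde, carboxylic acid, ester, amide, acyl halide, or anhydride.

7

OHC: aldehyde, 1 C=O (running total 1).
CH(OCOCH3): ester, 1 C=O (running total 2).
CO: ketone, 1 C=O (running total 3).
CH(NHCOCH3): amide, 1 C=O (running total 4).
CH(COCH3): ketone, 1 C=O (running total 5).
CH(COOH): carboxylic acid, 1 C=O (running total 6).
CH(COCH3): ketone, 1 C=O (running total 7).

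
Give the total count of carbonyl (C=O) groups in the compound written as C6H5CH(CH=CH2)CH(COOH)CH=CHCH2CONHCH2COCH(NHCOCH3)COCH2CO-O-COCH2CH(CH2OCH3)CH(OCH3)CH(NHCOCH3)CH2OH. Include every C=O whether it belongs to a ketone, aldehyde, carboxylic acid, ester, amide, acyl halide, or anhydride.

8

CH(COOH): carboxylic acid, 1 C=O (running total 1).
CH2CONHCH2: amide, 1 C=O (running total 2).
CO: ketone, 1 C=O (running total 3).
CH(NHCOCH3): amide, 1 C=O (running total 4).
CO: ketone, 1 C=O (running total 5).
CH2CO-O-COCH2: anhydride, 2 C=O (running total 7).
CH(NHCOCH3): amide, 1 C=O (running total 8).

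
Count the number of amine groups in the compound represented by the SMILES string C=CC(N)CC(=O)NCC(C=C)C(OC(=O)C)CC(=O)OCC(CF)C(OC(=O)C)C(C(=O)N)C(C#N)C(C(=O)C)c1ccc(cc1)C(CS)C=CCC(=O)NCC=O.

Reading the structure from left to right:
  CH2=CH: C=C double bond → alkene.
  CH(NH2): –NH2 on an sp³ carbon with no adjacent C=O → amine.
  CH2CONHCH2: –C(=O)–N– linkage → amide (the N is not an amine).
  CH(CH=CH2): pendant –CH=CH2: C=C double bond → alkene.
  CH(OCOCH3): pendant –OC(=O)CH3: an acyloxy group → ester.
  CH2COOCH2: –C(=O)–O–C with C on the carbonyl side → ester.
  CH(CH2F): pendant –CH2X: halogen on sp³ carbon → alkyl halide.
  CH(OCOCH3): pendant –OC(=O)CH3: an acyloxy group → ester.
  CH(CONH2): pendant –CONH2: carbonyl C bonded to C and N → amide.
  CH(CN): pendant –C≡N: nitrile.
  CH(COCH3): pendant –COCH3: carbonyl C bonded to two carbons → ketone.
  C6H4: para-disubstituted benzene ring → arene.
  CH(CH2SH): pendant –CH2SH → thiol.
  CH=CH: C=C double bond → alkene.
  CH2CONHCH2: –C(=O)–N– linkage → amide (the N is not an amine).
  CHO: terminal –CHO: carbonyl C bonded to H and C → aldehyde.
Amine appears at: CH(NH2) → 1.

1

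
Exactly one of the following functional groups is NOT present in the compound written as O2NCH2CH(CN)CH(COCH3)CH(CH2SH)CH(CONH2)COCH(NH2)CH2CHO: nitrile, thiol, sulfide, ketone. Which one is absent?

sulfide

nitrile: present (CH(CN) — pendant –C≡N: nitrile).
ketone: present (CH(COCH3) — pendant –COCH3: carbonyl C bonded to two carbons → ketone).
thiol: present (CH(CH2SH) — pendant –CH2SH → thiol).
sulfide: no segment matches this pattern.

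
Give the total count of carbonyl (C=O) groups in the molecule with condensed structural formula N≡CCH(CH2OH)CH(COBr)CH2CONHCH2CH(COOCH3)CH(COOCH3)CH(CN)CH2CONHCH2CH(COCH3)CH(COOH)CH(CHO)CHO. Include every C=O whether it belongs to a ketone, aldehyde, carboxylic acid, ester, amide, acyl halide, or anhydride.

9

CH(COBr): acyl halide, 1 C=O (running total 1).
CH2CONHCH2: amide, 1 C=O (running total 2).
CH(COOCH3): ester, 1 C=O (running total 3).
CH(COOCH3): ester, 1 C=O (running total 4).
CH2CONHCH2: amide, 1 C=O (running total 5).
CH(COCH3): ketone, 1 C=O (running total 6).
CH(COOH): carboxylic acid, 1 C=O (running total 7).
CH(CHO): aldehyde, 1 C=O (running total 8).
CHO: aldehyde, 1 C=O (running total 9).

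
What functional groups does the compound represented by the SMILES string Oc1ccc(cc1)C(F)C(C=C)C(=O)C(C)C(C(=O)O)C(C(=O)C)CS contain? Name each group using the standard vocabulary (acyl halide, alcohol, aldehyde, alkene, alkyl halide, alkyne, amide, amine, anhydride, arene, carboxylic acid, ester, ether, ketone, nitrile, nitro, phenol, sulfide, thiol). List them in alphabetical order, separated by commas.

Working along the chain:
  HOC6H4: –OH attached directly to an aromatic ring → phenol (not alcohol); the ring itself is an arene.
  CH(F): halogen on an sp³ carbon → alkyl halide.
  CH(CH=CH2): pendant –CH=CH2: C=C double bond → alkene.
  CO: –C(=O)– with carbon on both sides → ketone.
  CH(COOH): pendant –COOH: carbonyl C bonded to C and –OH → carboxylic acid.
  CH(COCH3): pendant –COCH3: carbonyl C bonded to two carbons → ketone.
  CH2SH: –SH on an sp³ carbon → thiol.

alkene, alkyl halide, arene, carboxylic acid, ketone, phenol, thiol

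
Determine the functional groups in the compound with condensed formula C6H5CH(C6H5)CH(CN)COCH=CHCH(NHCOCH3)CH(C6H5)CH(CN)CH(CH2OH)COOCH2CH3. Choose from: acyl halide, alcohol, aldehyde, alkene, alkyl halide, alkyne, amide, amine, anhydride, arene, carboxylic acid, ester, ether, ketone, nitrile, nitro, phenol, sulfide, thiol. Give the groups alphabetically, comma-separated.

alcohol, alkene, amide, arene, ester, ketone, nitrile

Reading the structure from left to right:
  C6H5: C6H5– phenyl ring → arene.
  CH(C6H5): pendant –C6H5: benzene ring → arene.
  CH(CN): pendant –C≡N: nitrile.
  CO: –C(=O)– with carbon on both sides → ketone.
  CH=CH: C=C double bond → alkene.
  CH(NHCOCH3): pendant –NHC(=O)CH3: N bonded to a carbonyl → amide (not amine).
  CH(C6H5): pendant –C6H5: benzene ring → arene.
  CH(CN): pendant –C≡N: nitrile.
  CH(CH2OH): pendant –CH2OH on an sp³ backbone C → alcohol.
  COOCH2CH3: –C(=O)OCH2CH3: carbonyl C bonded to C and to –OEt → ester.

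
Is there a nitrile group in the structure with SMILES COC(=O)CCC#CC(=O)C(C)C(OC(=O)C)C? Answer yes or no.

CH3O–C(=O)–: carbonyl C bonded to C and to –OCH3 → ester (not ketone + ether).
C≡C triple bond → alkyne.
–C(=O)– with carbon on both sides → ketone.
pendant –OC(=O)CH3: an acyloxy group → ester.
In C≡C, the triple bond is C≡C, not C≡N.
The groups actually present are: alkyne, ester, ketone.

no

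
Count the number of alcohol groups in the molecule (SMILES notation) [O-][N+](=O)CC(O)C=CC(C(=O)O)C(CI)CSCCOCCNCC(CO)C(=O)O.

Working along the chain:
  O2NCH2: –NO2 on carbon → nitro group.
  CH(OH): –OH on an sp³ carbon → alcohol (secondary).
  CH=CH: C=C double bond → alkene.
  CH(COOH): pendant –COOH: carbonyl C bonded to C and –OH → carboxylic acid.
  CH(CH2I): pendant –CH2X: halogen on sp³ carbon → alkyl halide.
  CH2SCH2: C–S–C linkage → sulfide (thioether).
  CH2OCH2: C–O–C with sp³ carbons on both sides and no adjacent C=O → ether.
  CH2NHCH2: C–N–C with sp³ carbons and no adjacent C=O → amine (secondary).
  CH(CH2OH): pendant –CH2OH on an sp³ backbone C → alcohol.
  COOH: –COOH: carbonyl C bonded to –OH and C → carboxylic acid (the –OH is not a separate alcohol).
Alcohol appears at: CH(OH), CH(CH2OH) → 2.

2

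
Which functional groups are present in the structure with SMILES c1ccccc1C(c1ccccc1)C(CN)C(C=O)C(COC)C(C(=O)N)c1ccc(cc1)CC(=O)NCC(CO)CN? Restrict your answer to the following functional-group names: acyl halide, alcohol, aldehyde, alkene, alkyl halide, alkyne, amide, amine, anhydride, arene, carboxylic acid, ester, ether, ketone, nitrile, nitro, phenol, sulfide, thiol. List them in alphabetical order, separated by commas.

Working along the chain:
  C6H5: C6H5– phenyl ring → arene.
  CH(C6H5): pendant –C6H5: benzene ring → arene.
  CH(CH2NH2): pendant –CH2NH2: N on sp³ C, no adjacent C=O → amine.
  CH(CHO): pendant –CHO: carbonyl C bonded to C and H → aldehyde.
  CH(CH2OCH3): pendant –CH2OCH3: C–O–C linkage → ether.
  CH(CONH2): pendant –CONH2: carbonyl C bonded to C and N → amide.
  C6H4: para-disubstituted benzene ring → arene.
  CH2CONHCH2: –C(=O)–N– linkage → amide (the N is not an amine).
  CH(CH2OH): pendant –CH2OH on an sp³ backbone C → alcohol.
  CH2NH2: –NH2 on an sp³ carbon with no adjacent C=O → amine.

alcohol, aldehyde, amide, amine, arene, ether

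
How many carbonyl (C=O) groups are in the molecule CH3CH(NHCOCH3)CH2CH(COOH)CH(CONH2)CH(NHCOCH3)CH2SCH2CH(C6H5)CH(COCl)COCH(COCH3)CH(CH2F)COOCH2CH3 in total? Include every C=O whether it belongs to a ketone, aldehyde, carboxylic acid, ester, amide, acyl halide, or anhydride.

CH(NHCOCH3): amide, 1 C=O (running total 1).
CH(COOH): carboxylic acid, 1 C=O (running total 2).
CH(CONH2): amide, 1 C=O (running total 3).
CH(NHCOCH3): amide, 1 C=O (running total 4).
CH(COCl): acyl halide, 1 C=O (running total 5).
CO: ketone, 1 C=O (running total 6).
CH(COCH3): ketone, 1 C=O (running total 7).
COOCH2CH3: ester, 1 C=O (running total 8).

8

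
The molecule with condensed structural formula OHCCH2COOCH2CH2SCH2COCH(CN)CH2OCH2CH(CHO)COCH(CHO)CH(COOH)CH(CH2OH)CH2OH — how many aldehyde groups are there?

3

terminal –CHO: carbonyl C bonded to H and C → aldehyde.
–C(=O)–O–C with C on the carbonyl side → ester.
C–S–C linkage → sulfide (thioether).
–C(=O)– with carbon on both sides → ketone.
pendant –C≡N: nitrile.
C–O–C with sp³ carbons on both sides and no adjacent C=O → ether.
pendant –CHO: carbonyl C bonded to C and H → aldehyde.
–C(=O)– with carbon on both sides → ketone.
pendant –CHO: carbonyl C bonded to C and H → aldehyde.
pendant –COOH: carbonyl C bonded to C and –OH → carboxylic acid.
pendant –CH2OH on an sp³ backbone C → alcohol.
–OH on an sp³ carbon → alcohol.
Aldehyde appears at: OHC, CH(CHO), CH(CHO) → 3.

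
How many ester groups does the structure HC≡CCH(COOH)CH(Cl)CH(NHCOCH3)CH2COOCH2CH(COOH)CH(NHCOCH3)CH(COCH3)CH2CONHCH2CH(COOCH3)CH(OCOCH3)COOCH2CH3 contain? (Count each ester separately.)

4

C≡C triple bond → alkyne.
pendant –COOH: carbonyl C bonded to C and –OH → carboxylic acid.
halogen on an sp³ carbon → alkyl halide.
pendant –NHC(=O)CH3: N bonded to a carbonyl → amide (not amine).
–C(=O)–O–C with C on the carbonyl side → ester.
pendant –COOH: carbonyl C bonded to C and –OH → carboxylic acid.
pendant –NHC(=O)CH3: N bonded to a carbonyl → amide (not amine).
pendant –COCH3: carbonyl C bonded to two carbons → ketone.
–C(=O)–N– linkage → amide (the N is not an amine).
pendant –COOCH3: carbonyl C bonded to C and –OCH3 → ester.
pendant –OC(=O)CH3: an acyloxy group → ester.
–C(=O)OCH2CH3: carbonyl C bonded to C and to –OEt → ester.
Ester appears at: CH2COOCH2, CH(COOCH3), CH(OCOCH3), COOCH2CH3 → 4.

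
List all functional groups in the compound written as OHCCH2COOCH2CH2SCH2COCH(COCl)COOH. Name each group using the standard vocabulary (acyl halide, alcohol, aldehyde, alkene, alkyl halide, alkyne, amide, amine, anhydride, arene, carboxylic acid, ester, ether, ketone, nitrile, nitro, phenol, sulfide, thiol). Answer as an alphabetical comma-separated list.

acyl halide, aldehyde, carboxylic acid, ester, ketone, sulfide

Reading the structure from left to right:
  OHC: terminal –CHO: carbonyl C bonded to H and C → aldehyde.
  CH2COOCH2: –C(=O)–O–C with C on the carbonyl side → ester.
  CH2SCH2: C–S–C linkage → sulfide (thioether).
  CO: –C(=O)– with carbon on both sides → ketone.
  CH(COCl): pendant –C(=O)X: carbonyl C bonded to C and halogen → acyl halide.
  COOH: –COOH: carbonyl C bonded to –OH and C → carboxylic acid (the –OH is not a separate alcohol).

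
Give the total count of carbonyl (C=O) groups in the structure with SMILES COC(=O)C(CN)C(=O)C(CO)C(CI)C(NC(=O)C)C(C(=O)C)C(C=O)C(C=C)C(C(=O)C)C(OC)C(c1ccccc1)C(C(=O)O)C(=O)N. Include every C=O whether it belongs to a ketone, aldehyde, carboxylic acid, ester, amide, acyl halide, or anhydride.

8

CH3OOC: ester, 1 C=O (running total 1).
CO: ketone, 1 C=O (running total 2).
CH(NHCOCH3): amide, 1 C=O (running total 3).
CH(COCH3): ketone, 1 C=O (running total 4).
CH(CHO): aldehyde, 1 C=O (running total 5).
CH(COCH3): ketone, 1 C=O (running total 6).
CH(COOH): carboxylic acid, 1 C=O (running total 7).
CONH2: amide, 1 C=O (running total 8).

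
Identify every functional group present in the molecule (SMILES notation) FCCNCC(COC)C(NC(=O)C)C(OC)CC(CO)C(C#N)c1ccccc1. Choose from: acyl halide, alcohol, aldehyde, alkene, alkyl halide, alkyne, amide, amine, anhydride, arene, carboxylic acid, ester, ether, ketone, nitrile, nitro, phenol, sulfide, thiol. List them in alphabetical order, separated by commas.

alcohol, alkyl halide, amide, amine, arene, ether, nitrile

halogen on an sp³ carbon → alkyl halide.
C–N–C with sp³ carbons and no adjacent C=O → amine (secondary).
pendant –CH2OCH3: C–O–C linkage → ether.
pendant –NHC(=O)CH3: N bonded to a carbonyl → amide (not amine).
pendant –OCH3: C–O–C with sp³ C, no adjacent C=O → ether.
pendant –CH2OH on an sp³ backbone C → alcohol.
pendant –C≡N: nitrile.
–C6H5 phenyl ring → arene.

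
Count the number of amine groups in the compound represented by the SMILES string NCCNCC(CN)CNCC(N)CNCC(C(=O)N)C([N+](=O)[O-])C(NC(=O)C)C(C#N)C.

Taking each segment in turn:
  H2NCH2: –NH2 on an sp³ carbon with no adjacent C=O → amine.
  CH2NHCH2: C–N–C with sp³ carbons and no adjacent C=O → amine (secondary).
  CH(CH2NH2): pendant –CH2NH2: N on sp³ C, no adjacent C=O → amine.
  CH2NHCH2: C–N–C with sp³ carbons and no adjacent C=O → amine (secondary).
  CH(NH2): –NH2 on an sp³ carbon with no adjacent C=O → amine.
  CH2NHCH2: C–N–C with sp³ carbons and no adjacent C=O → amine (secondary).
  CH(CONH2): pendant –CONH2: carbonyl C bonded to C and N → amide.
  CH(NO2): –NO2 on an sp³ carbon → nitro (the N=O is not a carbonyl).
  CH(NHCOCH3): pendant –NHC(=O)CH3: N bonded to a carbonyl → amide (not amine).
  CH(CN): pendant –C≡N: nitrile.
Amine appears at: H2NCH2, CH2NHCH2, CH(CH2NH2), CH2NHCH2, CH(NH2), CH2NHCH2 → 6.

6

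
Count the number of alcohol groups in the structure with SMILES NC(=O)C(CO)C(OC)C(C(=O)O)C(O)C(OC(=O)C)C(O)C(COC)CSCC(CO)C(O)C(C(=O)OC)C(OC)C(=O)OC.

5

–C(=O)NH2: carbonyl C bonded to C and to N → amide (the N is not a separate amine).
pendant –CH2OH on an sp³ backbone C → alcohol.
pendant –OCH3: C–O–C with sp³ C, no adjacent C=O → ether.
pendant –COOH: carbonyl C bonded to C and –OH → carboxylic acid.
–OH on an sp³ carbon → alcohol (secondary).
pendant –OC(=O)CH3: an acyloxy group → ester.
–OH on an sp³ carbon → alcohol (secondary).
pendant –CH2OCH3: C–O–C linkage → ether.
C–S–C linkage → sulfide (thioether).
pendant –CH2OH on an sp³ backbone C → alcohol.
–OH on an sp³ carbon → alcohol (secondary).
pendant –COOCH3: carbonyl C bonded to C and –OCH3 → ester.
pendant –OCH3: C–O–C with sp³ C, no adjacent C=O → ether.
–C(=O)OCH3: carbonyl C bonded to C and to –OCH3 → ester (not ketone + ether).
Alcohol appears at: CH(CH2OH), CH(OH), CH(OH), CH(CH2OH), CH(OH) → 5.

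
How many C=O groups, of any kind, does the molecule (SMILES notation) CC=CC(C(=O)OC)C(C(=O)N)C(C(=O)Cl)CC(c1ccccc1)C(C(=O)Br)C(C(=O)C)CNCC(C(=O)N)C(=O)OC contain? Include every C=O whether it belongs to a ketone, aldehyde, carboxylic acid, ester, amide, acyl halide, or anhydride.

CH(COOCH3): ester, 1 C=O (running total 1).
CH(CONH2): amide, 1 C=O (running total 2).
CH(COCl): acyl halide, 1 C=O (running total 3).
CH(COBr): acyl halide, 1 C=O (running total 4).
CH(COCH3): ketone, 1 C=O (running total 5).
CH(CONH2): amide, 1 C=O (running total 6).
COOCH3: ester, 1 C=O (running total 7).

7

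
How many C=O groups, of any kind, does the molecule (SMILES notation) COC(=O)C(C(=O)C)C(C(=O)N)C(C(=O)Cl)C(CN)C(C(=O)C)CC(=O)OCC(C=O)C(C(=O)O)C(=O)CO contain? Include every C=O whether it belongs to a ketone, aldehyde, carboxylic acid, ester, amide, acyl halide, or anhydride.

CH3OOC: ester, 1 C=O (running total 1).
CH(COCH3): ketone, 1 C=O (running total 2).
CH(CONH2): amide, 1 C=O (running total 3).
CH(COCl): acyl halide, 1 C=O (running total 4).
CH(COCH3): ketone, 1 C=O (running total 5).
CH2COOCH2: ester, 1 C=O (running total 6).
CH(CHO): aldehyde, 1 C=O (running total 7).
CH(COOH): carboxylic acid, 1 C=O (running total 8).
CO: ketone, 1 C=O (running total 9).

9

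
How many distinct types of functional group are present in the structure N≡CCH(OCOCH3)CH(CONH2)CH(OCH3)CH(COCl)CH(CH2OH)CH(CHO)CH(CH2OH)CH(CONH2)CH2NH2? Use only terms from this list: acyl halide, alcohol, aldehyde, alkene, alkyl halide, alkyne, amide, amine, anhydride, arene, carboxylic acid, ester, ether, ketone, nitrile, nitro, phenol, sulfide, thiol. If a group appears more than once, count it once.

8

Working along the chain:
  N≡C: N≡C–: carbon triple-bonded to nitrogen → nitrile.
  CH(OCOCH3): pendant –OC(=O)CH3: an acyloxy group → ester.
  CH(CONH2): pendant –CONH2: carbonyl C bonded to C and N → amide.
  CH(OCH3): pendant –OCH3: C–O–C with sp³ C, no adjacent C=O → ether.
  CH(COCl): pendant –C(=O)X: carbonyl C bonded to C and halogen → acyl halide.
  CH(CH2OH): pendant –CH2OH on an sp³ backbone C → alcohol.
  CH(CHO): pendant –CHO: carbonyl C bonded to C and H → aldehyde.
  CH(CH2OH): pendant –CH2OH on an sp³ backbone C → alcohol.
  CH(CONH2): pendant –CONH2: carbonyl C bonded to C and N → amide.
  CH2NH2: –NH2 on an sp³ carbon with no adjacent C=O → amine.
Distinct types present: acyl halide, alcohol, aldehyde, amide, amine, ester, ether, nitrile.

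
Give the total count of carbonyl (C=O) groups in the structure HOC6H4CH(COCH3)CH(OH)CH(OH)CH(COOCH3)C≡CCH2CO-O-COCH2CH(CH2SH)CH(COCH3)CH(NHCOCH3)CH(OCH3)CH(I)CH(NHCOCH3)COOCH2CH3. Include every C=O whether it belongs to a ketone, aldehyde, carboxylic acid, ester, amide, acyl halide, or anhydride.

CH(COCH3): ketone, 1 C=O (running total 1).
CH(COOCH3): ester, 1 C=O (running total 2).
CH2CO-O-COCH2: anhydride, 2 C=O (running total 4).
CH(COCH3): ketone, 1 C=O (running total 5).
CH(NHCOCH3): amide, 1 C=O (running total 6).
CH(NHCOCH3): amide, 1 C=O (running total 7).
COOCH2CH3: ester, 1 C=O (running total 8).

8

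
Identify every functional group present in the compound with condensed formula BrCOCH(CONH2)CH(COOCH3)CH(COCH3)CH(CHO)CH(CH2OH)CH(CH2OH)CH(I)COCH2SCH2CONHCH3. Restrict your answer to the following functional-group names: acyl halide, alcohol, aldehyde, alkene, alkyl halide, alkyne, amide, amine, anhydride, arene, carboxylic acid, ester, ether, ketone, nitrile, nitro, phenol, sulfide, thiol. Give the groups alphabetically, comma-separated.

–C(=O)Br: carbonyl C bonded to C and to a halogen → acyl halide (not alkyl halide).
pendant –CONH2: carbonyl C bonded to C and N → amide.
pendant –COOCH3: carbonyl C bonded to C and –OCH3 → ester.
pendant –COCH3: carbonyl C bonded to two carbons → ketone.
pendant –CHO: carbonyl C bonded to C and H → aldehyde.
pendant –CH2OH on an sp³ backbone C → alcohol.
pendant –CH2OH on an sp³ backbone C → alcohol.
halogen on an sp³ carbon → alkyl halide.
–C(=O)– with carbon on both sides → ketone.
C–S–C linkage → sulfide (thioether).
–C(=O)NHCH3: carbonyl C bonded to C and to N → amide (the N is not an amine).

acyl halide, alcohol, aldehyde, alkyl halide, amide, ester, ketone, sulfide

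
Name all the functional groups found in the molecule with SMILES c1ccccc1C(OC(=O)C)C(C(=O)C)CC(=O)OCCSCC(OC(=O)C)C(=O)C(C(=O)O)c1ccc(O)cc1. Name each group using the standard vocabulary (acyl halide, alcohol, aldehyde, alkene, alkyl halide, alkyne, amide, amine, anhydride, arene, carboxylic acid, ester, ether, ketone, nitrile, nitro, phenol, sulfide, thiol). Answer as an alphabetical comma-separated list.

Reading the structure from left to right:
  C6H5: C6H5– phenyl ring → arene.
  CH(OCOCH3): pendant –OC(=O)CH3: an acyloxy group → ester.
  CH(COCH3): pendant –COCH3: carbonyl C bonded to two carbons → ketone.
  CH2COOCH2: –C(=O)–O–C with C on the carbonyl side → ester.
  CH2SCH2: C–S–C linkage → sulfide (thioether).
  CH(OCOCH3): pendant –OC(=O)CH3: an acyloxy group → ester.
  CO: –C(=O)– with carbon on both sides → ketone.
  CH(COOH): pendant –COOH: carbonyl C bonded to C and –OH → carboxylic acid.
  C6H4OH: –OH attached directly to an aromatic ring → phenol (not alcohol); the ring itself is an arene.

arene, carboxylic acid, ester, ketone, phenol, sulfide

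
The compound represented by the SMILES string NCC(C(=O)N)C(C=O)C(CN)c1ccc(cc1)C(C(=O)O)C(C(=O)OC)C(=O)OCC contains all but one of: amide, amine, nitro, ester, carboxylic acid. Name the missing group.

ester: present (CH(COOCH3) — pendant –COOCH3: carbonyl C bonded to C and –OCH3 → ester).
carboxylic acid: present (CH(COOH) — pendant –COOH: carbonyl C bonded to C and –OH → carboxylic acid).
amine: present (H2NCH2 — –NH2 on an sp³ carbon with no adjacent C=O → amine).
amide: present (CH(CONH2) — pendant –CONH2: carbonyl C bonded to C and N → amide).
nitro: no segment matches this pattern.

nitro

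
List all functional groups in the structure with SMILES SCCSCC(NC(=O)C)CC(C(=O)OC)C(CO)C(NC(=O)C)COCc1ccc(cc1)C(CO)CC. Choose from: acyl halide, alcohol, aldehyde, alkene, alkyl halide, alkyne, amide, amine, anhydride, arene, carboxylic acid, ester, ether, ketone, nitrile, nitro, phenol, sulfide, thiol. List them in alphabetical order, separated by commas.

–SH on an sp³ carbon → thiol.
C–S–C linkage → sulfide (thioether).
pendant –NHC(=O)CH3: N bonded to a carbonyl → amide (not amine).
pendant –COOCH3: carbonyl C bonded to C and –OCH3 → ester.
pendant –CH2OH on an sp³ backbone C → alcohol.
pendant –NHC(=O)CH3: N bonded to a carbonyl → amide (not amine).
C–O–C with sp³ carbons on both sides and no adjacent C=O → ether.
para-disubstituted benzene ring → arene.
pendant –CH2OH on an sp³ backbone C → alcohol.

alcohol, amide, arene, ester, ether, sulfide, thiol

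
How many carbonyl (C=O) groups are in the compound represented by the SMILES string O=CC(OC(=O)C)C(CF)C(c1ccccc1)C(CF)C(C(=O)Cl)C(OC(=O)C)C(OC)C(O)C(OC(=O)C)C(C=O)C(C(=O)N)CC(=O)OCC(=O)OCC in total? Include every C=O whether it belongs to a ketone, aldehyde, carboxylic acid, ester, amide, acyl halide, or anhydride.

OHC: aldehyde, 1 C=O (running total 1).
CH(OCOCH3): ester, 1 C=O (running total 2).
CH(COCl): acyl halide, 1 C=O (running total 3).
CH(OCOCH3): ester, 1 C=O (running total 4).
CH(OCOCH3): ester, 1 C=O (running total 5).
CH(CHO): aldehyde, 1 C=O (running total 6).
CH(CONH2): amide, 1 C=O (running total 7).
CH2COOCH2: ester, 1 C=O (running total 8).
COOCH2CH3: ester, 1 C=O (running total 9).

9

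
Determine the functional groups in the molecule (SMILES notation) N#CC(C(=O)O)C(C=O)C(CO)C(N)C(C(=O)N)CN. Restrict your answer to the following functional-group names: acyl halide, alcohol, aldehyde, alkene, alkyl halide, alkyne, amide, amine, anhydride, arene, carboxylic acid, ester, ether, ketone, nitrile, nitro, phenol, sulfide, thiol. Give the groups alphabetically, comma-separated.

alcohol, aldehyde, amide, amine, carboxylic acid, nitrile

Reading the structure from left to right:
  N≡C: N≡C–: carbon triple-bonded to nitrogen → nitrile.
  CH(COOH): pendant –COOH: carbonyl C bonded to C and –OH → carboxylic acid.
  CH(CHO): pendant –CHO: carbonyl C bonded to C and H → aldehyde.
  CH(CH2OH): pendant –CH2OH on an sp³ backbone C → alcohol.
  CH(NH2): –NH2 on an sp³ carbon with no adjacent C=O → amine.
  CH(CONH2): pendant –CONH2: carbonyl C bonded to C and N → amide.
  CH2NH2: –NH2 on an sp³ carbon with no adjacent C=O → amine.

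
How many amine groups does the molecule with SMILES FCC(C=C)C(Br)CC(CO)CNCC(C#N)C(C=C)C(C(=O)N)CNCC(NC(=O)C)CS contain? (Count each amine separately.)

halogen on an sp³ carbon → alkyl halide.
pendant –CH=CH2: C=C double bond → alkene.
halogen on an sp³ carbon → alkyl halide.
pendant –CH2OH on an sp³ backbone C → alcohol.
C–N–C with sp³ carbons and no adjacent C=O → amine (secondary).
pendant –C≡N: nitrile.
pendant –CH=CH2: C=C double bond → alkene.
pendant –CONH2: carbonyl C bonded to C and N → amide.
C–N–C with sp³ carbons and no adjacent C=O → amine (secondary).
pendant –NHC(=O)CH3: N bonded to a carbonyl → amide (not amine).
–SH on an sp³ carbon → thiol.
Amine appears at: CH2NHCH2, CH2NHCH2 → 2.

2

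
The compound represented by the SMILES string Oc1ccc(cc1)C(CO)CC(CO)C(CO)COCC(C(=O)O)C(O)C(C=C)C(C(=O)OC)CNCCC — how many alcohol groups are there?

–OH attached directly to an aromatic ring → phenol (not alcohol); the ring itself is an arene.
pendant –CH2OH on an sp³ backbone C → alcohol.
pendant –CH2OH on an sp³ backbone C → alcohol.
pendant –CH2OH on an sp³ backbone C → alcohol.
C–O–C with sp³ carbons on both sides and no adjacent C=O → ether.
pendant –COOH: carbonyl C bonded to C and –OH → carboxylic acid.
–OH on an sp³ carbon → alcohol (secondary).
pendant –CH=CH2: C=C double bond → alkene.
pendant –COOCH3: carbonyl C bonded to C and –OCH3 → ester.
C–N–C with sp³ carbons and no adjacent C=O → amine (secondary).
Alcohol appears at: CH(CH2OH), CH(CH2OH), CH(CH2OH), CH(OH) → 4.

4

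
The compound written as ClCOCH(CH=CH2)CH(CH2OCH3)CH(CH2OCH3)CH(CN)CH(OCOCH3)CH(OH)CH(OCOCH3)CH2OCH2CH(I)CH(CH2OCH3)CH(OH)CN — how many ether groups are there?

Reading the structure from left to right:
  ClCO: –C(=O)Cl: carbonyl C bonded to C and to a halogen → acyl halide (not alkyl halide).
  CH(CH=CH2): pendant –CH=CH2: C=C double bond → alkene.
  CH(CH2OCH3): pendant –CH2OCH3: C–O–C linkage → ether.
  CH(CH2OCH3): pendant –CH2OCH3: C–O–C linkage → ether.
  CH(CN): pendant –C≡N: nitrile.
  CH(OCOCH3): pendant –OC(=O)CH3: an acyloxy group → ester.
  CH(OH): –OH on an sp³ carbon → alcohol (secondary).
  CH(OCOCH3): pendant –OC(=O)CH3: an acyloxy group → ester.
  CH2OCH2: C–O–C with sp³ carbons on both sides and no adjacent C=O → ether.
  CH(I): halogen on an sp³ carbon → alkyl halide.
  CH(CH2OCH3): pendant –CH2OCH3: C–O–C linkage → ether.
  CH(OH): –OH on an sp³ carbon → alcohol (secondary).
  CN: –C≡N: carbon triple-bonded to nitrogen → nitrile.
Ether appears at: CH(CH2OCH3), CH(CH2OCH3), CH2OCH2, CH(CH2OCH3) → 4.

4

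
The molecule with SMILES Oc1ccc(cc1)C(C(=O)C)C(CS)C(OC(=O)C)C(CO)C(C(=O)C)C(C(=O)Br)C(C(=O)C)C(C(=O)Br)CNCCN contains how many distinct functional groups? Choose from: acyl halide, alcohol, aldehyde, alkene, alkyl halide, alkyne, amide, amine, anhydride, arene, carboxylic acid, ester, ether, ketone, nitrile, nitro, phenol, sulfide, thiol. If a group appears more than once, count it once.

8

Reading the structure from left to right:
  HOC6H4: –OH attached directly to an aromatic ring → phenol (not alcohol); the ring itself is an arene.
  CH(COCH3): pendant –COCH3: carbonyl C bonded to two carbons → ketone.
  CH(CH2SH): pendant –CH2SH → thiol.
  CH(OCOCH3): pendant –OC(=O)CH3: an acyloxy group → ester.
  CH(CH2OH): pendant –CH2OH on an sp³ backbone C → alcohol.
  CH(COCH3): pendant –COCH3: carbonyl C bonded to two carbons → ketone.
  CH(COBr): pendant –C(=O)X: carbonyl C bonded to C and halogen → acyl halide.
  CH(COCH3): pendant –COCH3: carbonyl C bonded to two carbons → ketone.
  CH(COBr): pendant –C(=O)X: carbonyl C bonded to C and halogen → acyl halide.
  CH2NHCH2: C–N–C with sp³ carbons and no adjacent C=O → amine (secondary).
  CH2NH2: –NH2 on an sp³ carbon with no adjacent C=O → amine.
Distinct types present: acyl halide, alcohol, amine, arene, ester, ketone, phenol, thiol.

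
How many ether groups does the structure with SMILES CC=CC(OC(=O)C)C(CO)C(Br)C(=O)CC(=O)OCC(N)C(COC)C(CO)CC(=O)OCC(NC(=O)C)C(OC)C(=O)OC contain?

Working along the chain:
  CH=CH: C=C double bond → alkene.
  CH(OCOCH3): pendant –OC(=O)CH3: an acyloxy group → ester.
  CH(CH2OH): pendant –CH2OH on an sp³ backbone C → alcohol.
  CH(Br): halogen on an sp³ carbon → alkyl halide.
  CO: –C(=O)– with carbon on both sides → ketone.
  CH2COOCH2: –C(=O)–O–C with C on the carbonyl side → ester.
  CH(NH2): –NH2 on an sp³ carbon with no adjacent C=O → amine.
  CH(CH2OCH3): pendant –CH2OCH3: C–O–C linkage → ether.
  CH(CH2OH): pendant –CH2OH on an sp³ backbone C → alcohol.
  CH2COOCH2: –C(=O)–O–C with C on the carbonyl side → ester.
  CH(NHCOCH3): pendant –NHC(=O)CH3: N bonded to a carbonyl → amide (not amine).
  CH(OCH3): pendant –OCH3: C–O–C with sp³ C, no adjacent C=O → ether.
  COOCH3: –C(=O)OCH3: carbonyl C bonded to C and to –OCH3 → ester (not ketone + ether).
Ether appears at: CH(CH2OCH3), CH(OCH3) → 2.

2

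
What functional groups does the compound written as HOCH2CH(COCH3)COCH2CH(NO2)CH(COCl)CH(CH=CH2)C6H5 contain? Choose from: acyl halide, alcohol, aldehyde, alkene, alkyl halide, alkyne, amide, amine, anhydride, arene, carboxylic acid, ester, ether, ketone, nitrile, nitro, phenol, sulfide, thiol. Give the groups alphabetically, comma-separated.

Reading the structure from left to right:
  HOCH2: HO– on an sp³ carbon → alcohol.
  CH(COCH3): pendant –COCH3: carbonyl C bonded to two carbons → ketone.
  CO: –C(=O)– with carbon on both sides → ketone.
  CH(NO2): –NO2 on an sp³ carbon → nitro (the N=O is not a carbonyl).
  CH(COCl): pendant –C(=O)X: carbonyl C bonded to C and halogen → acyl halide.
  CH(CH=CH2): pendant –CH=CH2: C=C double bond → alkene.
  C6H5: –C6H5 phenyl ring → arene.

acyl halide, alcohol, alkene, arene, ketone, nitro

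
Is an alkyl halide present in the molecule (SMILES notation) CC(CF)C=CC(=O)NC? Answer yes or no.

yes

Working along the chain:
  CH(CH2F): pendant –CH2X: halogen on sp³ carbon → alkyl halide.
  CH=CH: C=C double bond → alkene.
  CONHCH3: –C(=O)NHCH3: carbonyl C bonded to C and to N → amide (the N is not an amine).
The CH(CH2F) segment supplies the alkyl halide: pendant –CH2X: halogen on sp³ carbon → alkyl halide.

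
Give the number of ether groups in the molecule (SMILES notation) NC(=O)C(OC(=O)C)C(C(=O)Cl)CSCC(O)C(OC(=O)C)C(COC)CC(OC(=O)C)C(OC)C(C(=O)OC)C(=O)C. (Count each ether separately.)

Reading the structure from left to right:
  H2NCO: –C(=O)NH2: carbonyl C bonded to C and to N → amide (the N is not a separate amine).
  CH(OCOCH3): pendant –OC(=O)CH3: an acyloxy group → ester.
  CH(COCl): pendant –C(=O)X: carbonyl C bonded to C and halogen → acyl halide.
  CH2SCH2: C–S–C linkage → sulfide (thioether).
  CH(OH): –OH on an sp³ carbon → alcohol (secondary).
  CH(OCOCH3): pendant –OC(=O)CH3: an acyloxy group → ester.
  CH(CH2OCH3): pendant –CH2OCH3: C–O–C linkage → ether.
  CH(OCOCH3): pendant –OC(=O)CH3: an acyloxy group → ester.
  CH(OCH3): pendant –OCH3: C–O–C with sp³ C, no adjacent C=O → ether.
  CH(COOCH3): pendant –COOCH3: carbonyl C bonded to C and –OCH3 → ester.
  CO: –C(=O)– with carbon on both sides → ketone.
Ether appears at: CH(CH2OCH3), CH(OCH3) → 2.

2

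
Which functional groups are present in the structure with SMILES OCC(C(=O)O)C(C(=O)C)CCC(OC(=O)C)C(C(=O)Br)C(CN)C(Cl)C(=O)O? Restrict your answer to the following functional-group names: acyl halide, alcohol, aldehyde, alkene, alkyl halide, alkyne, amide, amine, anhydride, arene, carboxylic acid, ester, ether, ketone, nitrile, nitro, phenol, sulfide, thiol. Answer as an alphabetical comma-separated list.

acyl halide, alcohol, alkyl halide, amine, carboxylic acid, ester, ketone

HO– on an sp³ carbon → alcohol.
pendant –COOH: carbonyl C bonded to C and –OH → carboxylic acid.
pendant –COCH3: carbonyl C bonded to two carbons → ketone.
pendant –OC(=O)CH3: an acyloxy group → ester.
pendant –C(=O)X: carbonyl C bonded to C and halogen → acyl halide.
pendant –CH2NH2: N on sp³ C, no adjacent C=O → amine.
halogen on an sp³ carbon → alkyl halide.
–COOH: carbonyl C bonded to –OH and C → carboxylic acid (the –OH is not a separate alcohol).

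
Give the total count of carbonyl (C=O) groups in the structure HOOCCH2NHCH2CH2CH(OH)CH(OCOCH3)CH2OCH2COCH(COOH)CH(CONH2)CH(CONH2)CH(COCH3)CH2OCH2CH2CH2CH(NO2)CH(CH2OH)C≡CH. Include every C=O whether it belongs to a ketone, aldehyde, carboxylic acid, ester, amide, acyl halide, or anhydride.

7

HOOC: carboxylic acid, 1 C=O (running total 1).
CH(OCOCH3): ester, 1 C=O (running total 2).
CO: ketone, 1 C=O (running total 3).
CH(COOH): carboxylic acid, 1 C=O (running total 4).
CH(CONH2): amide, 1 C=O (running total 5).
CH(CONH2): amide, 1 C=O (running total 6).
CH(COCH3): ketone, 1 C=O (running total 7).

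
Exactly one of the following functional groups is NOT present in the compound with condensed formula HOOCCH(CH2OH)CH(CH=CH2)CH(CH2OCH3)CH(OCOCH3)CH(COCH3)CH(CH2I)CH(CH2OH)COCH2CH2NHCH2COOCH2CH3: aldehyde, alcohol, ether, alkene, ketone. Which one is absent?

alcohol: present (CH(CH2OH) — pendant –CH2OH on an sp³ backbone C → alcohol).
alkene: present (CH(CH=CH2) — pendant –CH=CH2: C=C double bond → alkene).
ketone: present (CH(COCH3) — pendant –COCH3: carbonyl C bonded to two carbons → ketone).
ether: present (CH(CH2OCH3) — pendant –CH2OCH3: C–O–C linkage → ether).
aldehyde: absent. In each of CH(COCH3) and CO, the carbonyl carbon is bonded to two carbons, so it is a ketone, not an aldehyde. In HOOC, the carbonyl carbon bears –OH, not –H, so it is a carboxylic acid.

aldehyde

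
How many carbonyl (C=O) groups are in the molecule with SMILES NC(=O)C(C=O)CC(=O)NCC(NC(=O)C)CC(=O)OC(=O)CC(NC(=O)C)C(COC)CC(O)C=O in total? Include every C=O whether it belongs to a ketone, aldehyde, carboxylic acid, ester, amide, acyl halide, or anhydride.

H2NCO: amide, 1 C=O (running total 1).
CH(CHO): aldehyde, 1 C=O (running total 2).
CH2CONHCH2: amide, 1 C=O (running total 3).
CH(NHCOCH3): amide, 1 C=O (running total 4).
CH2CO-O-COCH2: anhydride, 2 C=O (running total 6).
CH(NHCOCH3): amide, 1 C=O (running total 7).
CHO: aldehyde, 1 C=O (running total 8).

8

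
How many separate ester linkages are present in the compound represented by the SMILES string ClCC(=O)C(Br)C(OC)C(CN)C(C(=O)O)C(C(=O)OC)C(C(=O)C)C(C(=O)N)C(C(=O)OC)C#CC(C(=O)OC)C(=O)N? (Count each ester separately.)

Working along the chain:
  ClCH2: halogen on an sp³ carbon → alkyl halide.
  CO: –C(=O)– with carbon on both sides → ketone.
  CH(Br): halogen on an sp³ carbon → alkyl halide.
  CH(OCH3): pendant –OCH3: C–O–C with sp³ C, no adjacent C=O → ether.
  CH(CH2NH2): pendant –CH2NH2: N on sp³ C, no adjacent C=O → amine.
  CH(COOH): pendant –COOH: carbonyl C bonded to C and –OH → carboxylic acid.
  CH(COOCH3): pendant –COOCH3: carbonyl C bonded to C and –OCH3 → ester.
  CH(COCH3): pendant –COCH3: carbonyl C bonded to two carbons → ketone.
  CH(CONH2): pendant –CONH2: carbonyl C bonded to C and N → amide.
  CH(COOCH3): pendant –COOCH3: carbonyl C bonded to C and –OCH3 → ester.
  C≡C: C≡C triple bond → alkyne.
  CH(COOCH3): pendant –COOCH3: carbonyl C bonded to C and –OCH3 → ester.
  CONH2: –C(=O)NH2: carbonyl C bonded to C and to N → amide (the N is not a separate amine).
Ester appears at: CH(COOCH3), CH(COOCH3), CH(COOCH3) → 3.

3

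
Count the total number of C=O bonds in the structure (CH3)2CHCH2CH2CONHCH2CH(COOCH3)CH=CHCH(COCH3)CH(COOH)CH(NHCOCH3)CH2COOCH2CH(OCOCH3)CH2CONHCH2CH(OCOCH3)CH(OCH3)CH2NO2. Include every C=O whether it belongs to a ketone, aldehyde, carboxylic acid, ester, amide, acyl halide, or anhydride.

9

CH2CONHCH2: amide, 1 C=O (running total 1).
CH(COOCH3): ester, 1 C=O (running total 2).
CH(COCH3): ketone, 1 C=O (running total 3).
CH(COOH): carboxylic acid, 1 C=O (running total 4).
CH(NHCOCH3): amide, 1 C=O (running total 5).
CH2COOCH2: ester, 1 C=O (running total 6).
CH(OCOCH3): ester, 1 C=O (running total 7).
CH2CONHCH2: amide, 1 C=O (running total 8).
CH(OCOCH3): ester, 1 C=O (running total 9).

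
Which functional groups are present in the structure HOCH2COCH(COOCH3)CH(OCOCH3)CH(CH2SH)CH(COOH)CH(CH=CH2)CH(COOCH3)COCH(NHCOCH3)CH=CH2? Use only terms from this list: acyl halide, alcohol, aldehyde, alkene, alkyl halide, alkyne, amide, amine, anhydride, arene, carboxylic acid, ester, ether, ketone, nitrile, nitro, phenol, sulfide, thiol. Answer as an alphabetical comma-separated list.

alcohol, alkene, amide, carboxylic acid, ester, ketone, thiol

Reading the structure from left to right:
  HOCH2: HO– on an sp³ carbon → alcohol.
  CO: –C(=O)– with carbon on both sides → ketone.
  CH(COOCH3): pendant –COOCH3: carbonyl C bonded to C and –OCH3 → ester.
  CH(OCOCH3): pendant –OC(=O)CH3: an acyloxy group → ester.
  CH(CH2SH): pendant –CH2SH → thiol.
  CH(COOH): pendant –COOH: carbonyl C bonded to C and –OH → carboxylic acid.
  CH(CH=CH2): pendant –CH=CH2: C=C double bond → alkene.
  CH(COOCH3): pendant –COOCH3: carbonyl C bonded to C and –OCH3 → ester.
  CO: –C(=O)– with carbon on both sides → ketone.
  CH(NHCOCH3): pendant –NHC(=O)CH3: N bonded to a carbonyl → amide (not amine).
  CH=CH2: C=C double bond → alkene.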